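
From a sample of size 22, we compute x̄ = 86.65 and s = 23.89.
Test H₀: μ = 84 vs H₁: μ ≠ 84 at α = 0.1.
One-sample t-test:
H₀: μ = 84
H₁: μ ≠ 84
df = n - 1 = 21
t = (x̄ - μ₀) / (s/√n) = (86.65 - 84) / (23.89/√22) = 0.520
p-value = 0.6083

Since p-value > α = 0.1, we fail to reject H₀.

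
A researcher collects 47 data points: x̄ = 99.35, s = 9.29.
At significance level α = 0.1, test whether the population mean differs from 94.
One-sample t-test:
H₀: μ = 94
H₁: μ ≠ 94
df = n - 1 = 46
t = (x̄ - μ₀) / (s/√n) = (99.35 - 94) / (9.29/√47) = 3.948
p-value = 0.0003

Since p-value < α = 0.1, we reject H₀.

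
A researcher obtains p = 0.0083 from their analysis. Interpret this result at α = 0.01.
Since p = 0.0083 < α = 0.01, reject H₀.
There is sufficient evidence to reject the null hypothesis; the result is statistically significant at the 0.01 level.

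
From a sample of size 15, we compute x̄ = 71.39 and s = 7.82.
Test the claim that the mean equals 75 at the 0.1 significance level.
One-sample t-test:
H₀: μ = 75
H₁: μ ≠ 75
df = n - 1 = 14
t = (x̄ - μ₀) / (s/√n) = (71.39 - 75) / (7.82/√15) = -1.788
p-value = 0.0954

Since p-value < α = 0.1, we reject H₀.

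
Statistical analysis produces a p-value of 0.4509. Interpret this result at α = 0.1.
Since p = 0.4509 > α = 0.1, fail to reject H₀.
There is insufficient evidence to reject the null hypothesis; the result is not statistically significant at the 0.1 level.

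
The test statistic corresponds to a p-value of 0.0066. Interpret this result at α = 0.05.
Since p = 0.0066 < α = 0.05, reject H₀.
There is sufficient evidence to reject the null hypothesis; the result is statistically significant at the 0.05 level.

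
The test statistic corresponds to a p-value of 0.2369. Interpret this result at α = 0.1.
Since p = 0.2369 > α = 0.1, fail to reject H₀.
There is insufficient evidence to reject the null hypothesis; the result is not statistically significant at the 0.1 level.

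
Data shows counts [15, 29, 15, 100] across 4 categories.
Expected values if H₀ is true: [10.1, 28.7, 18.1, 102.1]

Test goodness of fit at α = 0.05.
Chi-square goodness of fit test:
H₀: observed counts match expected distribution
H₁: observed counts differ from expected distribution
df = k - 1 = 3
χ² = Σ(O - E)²/E
   = (15 - 10.1)²/10.1 + (29 - 28.7)²/28.7 + (15 - 18.1)²/18.1 + (100 - 102.1)²/102.1
   = 2.377 + 0.003 + 0.531 + 0.043
   = 2.95
p-value = 0.3987

Since p-value > α = 0.05, we fail to reject H₀.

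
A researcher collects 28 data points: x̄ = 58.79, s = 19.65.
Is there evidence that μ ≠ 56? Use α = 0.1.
One-sample t-test:
H₀: μ = 56
H₁: μ ≠ 56
df = n - 1 = 27
t = (x̄ - μ₀) / (s/√n) = (58.79 - 56) / (19.65/√28) = 0.751
p-value = 0.4590

Since p-value > α = 0.1, we fail to reject H₀.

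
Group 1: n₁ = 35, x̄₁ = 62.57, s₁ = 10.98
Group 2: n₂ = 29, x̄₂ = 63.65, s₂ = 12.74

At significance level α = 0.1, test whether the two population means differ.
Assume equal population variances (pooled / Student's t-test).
Student's two-sample t-test (equal variances):
H₀: μ₁ = μ₂
H₁: μ₁ ≠ μ₂
df = n₁ + n₂ - 2 = 62
Pooled variance s_p² = [(n₁-1)s₁² + (n₂-1)s₂²] / (n₁ + n₂ - 2) = [(34)(10.98²) + (28)(12.74²)] / 62 = 139.4140
SE = √(s_p²(1/n₁ + 1/n₂)) = √(139.4140 × (1/35 + 1/29)) = 2.9649
t = (x̄₁ - x̄₂) / SE = (62.57 - 63.65) / 2.9649 = -1.08 / 2.9649 = -0.364
p-value = 0.7169

Since p-value > α = 0.1, we fail to reject H₀.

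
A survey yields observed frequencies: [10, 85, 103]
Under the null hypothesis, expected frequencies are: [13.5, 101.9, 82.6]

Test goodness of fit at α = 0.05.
Chi-square goodness of fit test:
H₀: observed counts match expected distribution
H₁: observed counts differ from expected distribution
df = k - 1 = 2
χ² = Σ(O - E)²/E
   = (10 - 13.5)²/13.5 + (85 - 101.9)²/101.9 + (103 - 82.6)²/82.6
   = 0.907 + 2.803 + 5.038
   = 8.75
p-value = 0.0126

Since p-value < α = 0.05, we reject H₀.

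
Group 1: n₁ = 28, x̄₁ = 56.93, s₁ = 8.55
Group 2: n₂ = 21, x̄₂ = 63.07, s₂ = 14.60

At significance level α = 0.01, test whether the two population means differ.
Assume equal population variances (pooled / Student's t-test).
Student's two-sample t-test (equal variances):
H₀: μ₁ = μ₂
H₁: μ₁ ≠ μ₂
df = n₁ + n₂ - 2 = 47
Pooled variance s_p² = [(n₁-1)s₁² + (n₂-1)s₂²] / (n₁ + n₂ - 2) = [(27)(8.55²) + (20)(14.60²)] / 47 = 132.7014
SE = √(s_p²(1/n₁ + 1/n₂)) = √(132.7014 × (1/28 + 1/21)) = 3.3254
t = (x̄₁ - x̄₂) / SE = (56.93 - 63.07) / 3.3254 = -6.14 / 3.3254 = -1.846
p-value = 0.0711

Since p-value > α = 0.01, we fail to reject H₀.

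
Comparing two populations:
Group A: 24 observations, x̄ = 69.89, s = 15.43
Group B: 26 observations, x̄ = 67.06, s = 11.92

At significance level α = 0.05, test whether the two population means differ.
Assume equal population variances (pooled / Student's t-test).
Student's two-sample t-test (equal variances):
H₀: μ₁ = μ₂
H₁: μ₁ ≠ μ₂
df = n₁ + n₂ - 2 = 48
Pooled variance s_p² = [(n₁-1)s₁² + (n₂-1)s₂²] / (n₁ + n₂ - 2) = [(23)(15.43²) + (25)(11.92²)] / 48 = 188.0857
SE = √(s_p²(1/n₁ + 1/n₂)) = √(188.0857 × (1/24 + 1/26)) = 3.8821
t = (x̄₁ - x̄₂) / SE = (69.89 - 67.06) / 3.8821 = 2.83 / 3.8821 = 0.729
p-value = 0.4696

Since p-value > α = 0.05, we fail to reject H₀.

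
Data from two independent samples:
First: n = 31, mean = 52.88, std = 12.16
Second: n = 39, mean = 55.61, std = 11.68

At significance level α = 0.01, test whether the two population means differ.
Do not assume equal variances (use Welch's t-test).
Welch's two-sample t-test:
H₀: μ₁ = μ₂
H₁: μ₁ ≠ μ₂
s₁²/n₁ = 12.16²/31 = 4.7699,  s₂²/n₂ = 11.68²/39 = 3.4980
SE = √(s₁²/n₁ + s₂²/n₂) = √(4.7699 + 3.4980) = 2.8754
df (Welch-Satterthwaite) = (s₁²/n₁ + s₂²/n₂)² / [(s₁²/n₁)²/(n₁-1) + (s₂²/n₂)²/(n₂-1)] ≈ 63.27
t = (x̄₁ - x̄₂) / SE = (52.88 - 55.61) / 2.8754 = -2.73 / 2.8754 = -0.949
p-value = 0.3460

Since p-value > α = 0.01, we fail to reject H₀.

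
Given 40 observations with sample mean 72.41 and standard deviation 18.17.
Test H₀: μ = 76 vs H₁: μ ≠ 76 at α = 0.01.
One-sample t-test:
H₀: μ = 76
H₁: μ ≠ 76
df = n - 1 = 39
t = (x̄ - μ₀) / (s/√n) = (72.41 - 76) / (18.17/√40) = -1.250
p-value = 0.2189

Since p-value > α = 0.01, we fail to reject H₀.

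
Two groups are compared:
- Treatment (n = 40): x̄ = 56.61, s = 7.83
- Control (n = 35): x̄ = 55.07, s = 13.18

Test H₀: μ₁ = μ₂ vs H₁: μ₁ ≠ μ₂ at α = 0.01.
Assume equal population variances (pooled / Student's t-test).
Student's two-sample t-test (equal variances):
H₀: μ₁ = μ₂
H₁: μ₁ ≠ μ₂
df = n₁ + n₂ - 2 = 73
Pooled variance s_p² = [(n₁-1)s₁² + (n₂-1)s₂²] / (n₁ + n₂ - 2) = [(39)(7.83²) + (34)(13.18²)] / 73 = 113.6612
SE = √(s_p²(1/n₁ + 1/n₂)) = √(113.6612 × (1/40 + 1/35)) = 2.4676
t = (x̄₁ - x̄₂) / SE = (56.61 - 55.07) / 2.4676 = 1.54 / 2.4676 = 0.624
p-value = 0.5345

Since p-value > α = 0.01, we fail to reject H₀.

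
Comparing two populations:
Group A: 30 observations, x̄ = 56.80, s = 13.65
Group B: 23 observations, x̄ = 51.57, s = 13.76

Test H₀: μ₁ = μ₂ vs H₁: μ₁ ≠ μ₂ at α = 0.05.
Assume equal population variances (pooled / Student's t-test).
Student's two-sample t-test (equal variances):
H₀: μ₁ = μ₂
H₁: μ₁ ≠ μ₂
df = n₁ + n₂ - 2 = 51
Pooled variance s_p² = [(n₁-1)s₁² + (n₂-1)s₂²] / (n₁ + n₂ - 2) = [(29)(13.65²) + (22)(13.76²)] / 51 = 187.6231
SE = √(s_p²(1/n₁ + 1/n₂)) = √(187.6231 × (1/30 + 1/23)) = 3.7963
t = (x̄₁ - x̄₂) / SE = (56.80 - 51.57) / 3.7963 = 5.23 / 3.7963 = 1.378
p-value = 0.1743

Since p-value > α = 0.05, we fail to reject H₀.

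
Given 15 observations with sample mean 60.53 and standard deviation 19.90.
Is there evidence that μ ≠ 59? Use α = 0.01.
One-sample t-test:
H₀: μ = 59
H₁: μ ≠ 59
df = n - 1 = 14
t = (x̄ - μ₀) / (s/√n) = (60.53 - 59) / (19.90/√15) = 0.298
p-value = 0.7703

Since p-value > α = 0.01, we fail to reject H₀.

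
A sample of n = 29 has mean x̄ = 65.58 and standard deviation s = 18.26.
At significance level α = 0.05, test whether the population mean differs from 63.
One-sample t-test:
H₀: μ = 63
H₁: μ ≠ 63
df = n - 1 = 28
t = (x̄ - μ₀) / (s/√n) = (65.58 - 63) / (18.26/√29) = 0.761
p-value = 0.4531

Since p-value > α = 0.05, we fail to reject H₀.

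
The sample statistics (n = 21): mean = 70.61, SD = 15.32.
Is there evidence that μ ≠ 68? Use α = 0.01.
One-sample t-test:
H₀: μ = 68
H₁: μ ≠ 68
df = n - 1 = 20
t = (x̄ - μ₀) / (s/√n) = (70.61 - 68) / (15.32/√21) = 0.781
p-value = 0.4441

Since p-value > α = 0.01, we fail to reject H₀.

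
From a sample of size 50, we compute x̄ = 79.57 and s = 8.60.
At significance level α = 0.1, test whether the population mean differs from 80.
One-sample t-test:
H₀: μ = 80
H₁: μ ≠ 80
df = n - 1 = 49
t = (x̄ - μ₀) / (s/√n) = (79.57 - 80) / (8.60/√50) = -0.354
p-value = 0.7252

Since p-value > α = 0.1, we fail to reject H₀.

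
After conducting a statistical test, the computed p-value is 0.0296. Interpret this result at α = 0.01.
Since p = 0.0296 > α = 0.01, fail to reject H₀.
There is insufficient evidence to reject the null hypothesis; the result is not statistically significant at the 0.01 level.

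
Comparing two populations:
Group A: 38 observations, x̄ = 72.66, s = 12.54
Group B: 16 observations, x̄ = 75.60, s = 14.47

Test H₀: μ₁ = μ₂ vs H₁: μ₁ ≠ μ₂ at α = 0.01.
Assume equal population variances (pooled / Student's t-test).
Student's two-sample t-test (equal variances):
H₀: μ₁ = μ₂
H₁: μ₁ ≠ μ₂
df = n₁ + n₂ - 2 = 52
Pooled variance s_p² = [(n₁-1)s₁² + (n₂-1)s₂²] / (n₁ + n₂ - 2) = [(37)(12.54²) + (15)(14.47²)] / 52 = 172.2889
SE = √(s_p²(1/n₁ + 1/n₂)) = √(172.2889 × (1/38 + 1/16)) = 3.9118
t = (x̄₁ - x̄₂) / SE = (72.66 - 75.60) / 3.9118 = -2.94 / 3.9118 = -0.752
p-value = 0.4557

Since p-value > α = 0.01, we fail to reject H₀.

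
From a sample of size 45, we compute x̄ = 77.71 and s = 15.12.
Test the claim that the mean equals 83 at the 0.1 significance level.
One-sample t-test:
H₀: μ = 83
H₁: μ ≠ 83
df = n - 1 = 44
t = (x̄ - μ₀) / (s/√n) = (77.71 - 83) / (15.12/√45) = -2.347
p-value = 0.0235

Since p-value < α = 0.1, we reject H₀.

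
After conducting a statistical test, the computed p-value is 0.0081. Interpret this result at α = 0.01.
Since p = 0.0081 < α = 0.01, reject H₀.
There is sufficient evidence to reject the null hypothesis; the result is statistically significant at the 0.01 level.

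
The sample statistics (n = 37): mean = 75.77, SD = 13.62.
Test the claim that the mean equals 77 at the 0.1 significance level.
One-sample t-test:
H₀: μ = 77
H₁: μ ≠ 77
df = n - 1 = 36
t = (x̄ - μ₀) / (s/√n) = (75.77 - 77) / (13.62/√37) = -0.549
p-value = 0.5862

Since p-value > α = 0.1, we fail to reject H₀.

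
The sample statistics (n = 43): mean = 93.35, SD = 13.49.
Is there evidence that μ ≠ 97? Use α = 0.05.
One-sample t-test:
H₀: μ = 97
H₁: μ ≠ 97
df = n - 1 = 42
t = (x̄ - μ₀) / (s/√n) = (93.35 - 97) / (13.49/√43) = -1.774
p-value = 0.0833

Since p-value > α = 0.05, we fail to reject H₀.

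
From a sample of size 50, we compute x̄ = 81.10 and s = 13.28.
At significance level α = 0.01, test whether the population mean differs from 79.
One-sample t-test:
H₀: μ = 79
H₁: μ ≠ 79
df = n - 1 = 49
t = (x̄ - μ₀) / (s/√n) = (81.10 - 79) / (13.28/√50) = 1.118
p-value = 0.2689

Since p-value > α = 0.01, we fail to reject H₀.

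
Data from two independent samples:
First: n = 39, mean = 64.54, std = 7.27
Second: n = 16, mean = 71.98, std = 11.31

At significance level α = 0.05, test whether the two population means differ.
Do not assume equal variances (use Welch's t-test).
Welch's two-sample t-test:
H₀: μ₁ = μ₂
H₁: μ₁ ≠ μ₂
s₁²/n₁ = 7.27²/39 = 1.3552,  s₂²/n₂ = 11.31²/16 = 7.9948
SE = √(s₁²/n₁ + s₂²/n₂) = √(1.3552 + 7.9948) = 3.0578
df (Welch-Satterthwaite) = (s₁²/n₁ + s₂²/n₂)² / [(s₁²/n₁)²/(n₁-1) + (s₂²/n₂)²/(n₂-1)] ≈ 20.29
t = (x̄₁ - x̄₂) / SE = (64.54 - 71.98) / 3.0578 = -7.44 / 3.0578 = -2.433
p-value = 0.0243

Since p-value < α = 0.05, we reject H₀.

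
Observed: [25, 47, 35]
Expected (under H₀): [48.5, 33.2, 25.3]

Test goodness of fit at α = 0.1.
Chi-square goodness of fit test:
H₀: observed counts match expected distribution
H₁: observed counts differ from expected distribution
df = k - 1 = 2
χ² = Σ(O - E)²/E
   = (25 - 48.5)²/48.5 + (47 - 33.2)²/33.2 + (35 - 25.3)²/25.3
   = 11.387 + 5.736 + 3.719
   = 20.84
p-value < 0.0001

Since p-value < α = 0.1, we reject H₀.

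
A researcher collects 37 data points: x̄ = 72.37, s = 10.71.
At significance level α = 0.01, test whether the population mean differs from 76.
One-sample t-test:
H₀: μ = 76
H₁: μ ≠ 76
df = n - 1 = 36
t = (x̄ - μ₀) / (s/√n) = (72.37 - 76) / (10.71/√37) = -2.062
p-value = 0.0465

Since p-value > α = 0.01, we fail to reject H₀.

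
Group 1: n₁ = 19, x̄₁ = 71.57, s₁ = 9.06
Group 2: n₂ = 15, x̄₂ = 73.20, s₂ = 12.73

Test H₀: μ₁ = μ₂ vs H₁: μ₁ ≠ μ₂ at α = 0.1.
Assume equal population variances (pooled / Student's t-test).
Student's two-sample t-test (equal variances):
H₀: μ₁ = μ₂
H₁: μ₁ ≠ μ₂
df = n₁ + n₂ - 2 = 32
Pooled variance s_p² = [(n₁-1)s₁² + (n₂-1)s₂²] / (n₁ + n₂ - 2) = [(18)(9.06²) + (14)(12.73²)] / 32 = 117.0702
SE = √(s_p²(1/n₁ + 1/n₂)) = √(117.0702 × (1/19 + 1/15)) = 3.7371
t = (x̄₁ - x̄₂) / SE = (71.57 - 73.20) / 3.7371 = -1.63 / 3.7371 = -0.436
p-value = 0.6656

Since p-value > α = 0.1, we fail to reject H₀.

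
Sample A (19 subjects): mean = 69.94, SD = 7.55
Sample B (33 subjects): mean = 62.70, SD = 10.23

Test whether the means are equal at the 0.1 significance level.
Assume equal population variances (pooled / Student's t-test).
Student's two-sample t-test (equal variances):
H₀: μ₁ = μ₂
H₁: μ₁ ≠ μ₂
df = n₁ + n₂ - 2 = 50
Pooled variance s_p² = [(n₁-1)s₁² + (n₂-1)s₂²] / (n₁ + n₂ - 2) = [(18)(7.55²) + (32)(10.23²)] / 50 = 87.4988
SE = √(s_p²(1/n₁ + 1/n₂)) = √(87.4988 × (1/19 + 1/33)) = 2.6938
t = (x̄₁ - x̄₂) / SE = (69.94 - 62.70) / 2.6938 = 7.24 / 2.6938 = 2.688
p-value = 0.0097

Since p-value < α = 0.1, we reject H₀.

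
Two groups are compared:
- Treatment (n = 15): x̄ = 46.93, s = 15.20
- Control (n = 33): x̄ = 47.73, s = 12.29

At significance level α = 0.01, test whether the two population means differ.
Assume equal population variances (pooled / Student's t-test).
Student's two-sample t-test (equal variances):
H₀: μ₁ = μ₂
H₁: μ₁ ≠ μ₂
df = n₁ + n₂ - 2 = 46
Pooled variance s_p² = [(n₁-1)s₁² + (n₂-1)s₂²] / (n₁ + n₂ - 2) = [(14)(15.20²) + (32)(12.29²)] / 46 = 175.3907
SE = √(s_p²(1/n₁ + 1/n₂)) = √(175.3907 × (1/15 + 1/33)) = 4.1240
t = (x̄₁ - x̄₂) / SE = (46.93 - 47.73) / 4.1240 = -0.80 / 4.1240 = -0.194
p-value = 0.8470

Since p-value > α = 0.01, we fail to reject H₀.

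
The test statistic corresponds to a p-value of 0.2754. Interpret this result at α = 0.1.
Since p = 0.2754 > α = 0.1, fail to reject H₀.
There is insufficient evidence to reject the null hypothesis; the result is not statistically significant at the 0.1 level.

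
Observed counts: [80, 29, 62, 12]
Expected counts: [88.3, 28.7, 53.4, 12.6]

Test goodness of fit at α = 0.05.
Chi-square goodness of fit test:
H₀: observed counts match expected distribution
H₁: observed counts differ from expected distribution
df = k - 1 = 3
χ² = Σ(O - E)²/E
   = (80 - 88.3)²/88.3 + (29 - 28.7)²/28.7 + (62 - 53.4)²/53.4 + (12 - 12.6)²/12.6
   = 0.780 + 0.003 + 1.385 + 0.029
   = 2.20
p-value = 0.5326

Since p-value > α = 0.05, we fail to reject H₀.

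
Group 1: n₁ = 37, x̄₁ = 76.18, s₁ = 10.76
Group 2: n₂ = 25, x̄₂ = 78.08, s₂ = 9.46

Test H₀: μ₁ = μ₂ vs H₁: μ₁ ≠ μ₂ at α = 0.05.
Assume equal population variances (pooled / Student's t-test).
Student's two-sample t-test (equal variances):
H₀: μ₁ = μ₂
H₁: μ₁ ≠ μ₂
df = n₁ + n₂ - 2 = 60
Pooled variance s_p² = [(n₁-1)s₁² + (n₂-1)s₂²] / (n₁ + n₂ - 2) = [(36)(10.76²) + (24)(9.46²)] / 60 = 105.2632
SE = √(s_p²(1/n₁ + 1/n₂)) = √(105.2632 × (1/37 + 1/25)) = 2.6562
t = (x̄₁ - x̄₂) / SE = (76.18 - 78.08) / 2.6562 = -1.90 / 2.6562 = -0.715
p-value = 0.4772

Since p-value > α = 0.05, we fail to reject H₀.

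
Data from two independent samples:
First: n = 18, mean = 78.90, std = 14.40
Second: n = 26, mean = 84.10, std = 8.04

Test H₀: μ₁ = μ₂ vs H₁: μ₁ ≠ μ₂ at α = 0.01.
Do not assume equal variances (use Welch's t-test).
Welch's two-sample t-test:
H₀: μ₁ = μ₂
H₁: μ₁ ≠ μ₂
s₁²/n₁ = 14.40²/18 = 11.5200,  s₂²/n₂ = 8.04²/26 = 2.4862
SE = √(s₁²/n₁ + s₂²/n₂) = √(11.5200 + 2.4862) = 3.7425
df (Welch-Satterthwaite) = (s₁²/n₁ + s₂²/n₂)² / [(s₁²/n₁)²/(n₁-1) + (s₂²/n₂)²/(n₂-1)] ≈ 24.36
t = (x̄₁ - x̄₂) / SE = (78.90 - 84.10) / 3.7425 = -5.20 / 3.7425 = -1.389
p-value = 0.1773

Since p-value > α = 0.01, we fail to reject H₀.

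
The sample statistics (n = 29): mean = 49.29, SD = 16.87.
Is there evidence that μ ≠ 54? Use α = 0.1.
One-sample t-test:
H₀: μ = 54
H₁: μ ≠ 54
df = n - 1 = 28
t = (x̄ - μ₀) / (s/√n) = (49.29 - 54) / (16.87/√29) = -1.504
p-value = 0.1439

Since p-value > α = 0.1, we fail to reject H₀.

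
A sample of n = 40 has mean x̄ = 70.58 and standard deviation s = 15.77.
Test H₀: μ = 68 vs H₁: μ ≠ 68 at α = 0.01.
One-sample t-test:
H₀: μ = 68
H₁: μ ≠ 68
df = n - 1 = 39
t = (x̄ - μ₀) / (s/√n) = (70.58 - 68) / (15.77/√40) = 1.035
p-value = 0.3072

Since p-value > α = 0.01, we fail to reject H₀.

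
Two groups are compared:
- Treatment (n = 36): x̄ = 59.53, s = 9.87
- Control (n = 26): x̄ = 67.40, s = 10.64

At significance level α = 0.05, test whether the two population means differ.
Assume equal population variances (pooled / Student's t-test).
Student's two-sample t-test (equal variances):
H₀: μ₁ = μ₂
H₁: μ₁ ≠ μ₂
df = n₁ + n₂ - 2 = 60
Pooled variance s_p² = [(n₁-1)s₁² + (n₂-1)s₂²] / (n₁ + n₂ - 2) = [(35)(9.87²) + (25)(10.64²)] / 60 = 103.9972
SE = √(s_p²(1/n₁ + 1/n₂)) = √(103.9972 × (1/36 + 1/26)) = 2.6246
t = (x̄₁ - x̄₂) / SE = (59.53 - 67.40) / 2.6246 = -7.87 / 2.6246 = -2.999
p-value = 0.0039

Since p-value < α = 0.05, we reject H₀.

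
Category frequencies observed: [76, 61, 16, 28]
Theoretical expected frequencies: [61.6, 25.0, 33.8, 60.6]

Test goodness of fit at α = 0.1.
Chi-square goodness of fit test:
H₀: observed counts match expected distribution
H₁: observed counts differ from expected distribution
df = k - 1 = 3
χ² = Σ(O - E)²/E
   = (76 - 61.6)²/61.6 + (61 - 25.0)²/25.0 + (16 - 33.8)²/33.8 + (28 - 60.6)²/60.6
   = 3.366 + 51.840 + 9.374 + 17.537
   = 82.12
p-value < 0.0001

Since p-value < α = 0.1, we reject H₀.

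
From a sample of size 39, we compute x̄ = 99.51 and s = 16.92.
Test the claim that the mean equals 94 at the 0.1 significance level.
One-sample t-test:
H₀: μ = 94
H₁: μ ≠ 94
df = n - 1 = 38
t = (x̄ - μ₀) / (s/√n) = (99.51 - 94) / (16.92/√39) = 2.034
p-value = 0.0490

Since p-value < α = 0.1, we reject H₀.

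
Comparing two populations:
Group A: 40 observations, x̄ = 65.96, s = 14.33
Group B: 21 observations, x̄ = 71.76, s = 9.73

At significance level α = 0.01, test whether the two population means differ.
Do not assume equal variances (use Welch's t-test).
Welch's two-sample t-test:
H₀: μ₁ = μ₂
H₁: μ₁ ≠ μ₂
s₁²/n₁ = 14.33²/40 = 5.1337,  s₂²/n₂ = 9.73²/21 = 4.5082
SE = √(s₁²/n₁ + s₂²/n₂) = √(5.1337 + 4.5082) = 3.1051
df (Welch-Satterthwaite) = (s₁²/n₁ + s₂²/n₂)² / [(s₁²/n₁)²/(n₁-1) + (s₂²/n₂)²/(n₂-1)] ≈ 54.95
t = (x̄₁ - x̄₂) / SE = (65.96 - 71.76) / 3.1051 = -5.80 / 3.1051 = -1.868
p-value = 0.0671

Since p-value > α = 0.01, we fail to reject H₀.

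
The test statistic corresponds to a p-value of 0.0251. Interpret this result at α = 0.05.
Since p = 0.0251 < α = 0.05, reject H₀.
There is sufficient evidence to reject the null hypothesis; the result is statistically significant at the 0.05 level.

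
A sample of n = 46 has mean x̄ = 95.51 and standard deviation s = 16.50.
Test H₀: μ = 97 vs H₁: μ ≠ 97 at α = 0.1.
One-sample t-test:
H₀: μ = 97
H₁: μ ≠ 97
df = n - 1 = 45
t = (x̄ - μ₀) / (s/√n) = (95.51 - 97) / (16.50/√46) = -0.612
p-value = 0.5433

Since p-value > α = 0.1, we fail to reject H₀.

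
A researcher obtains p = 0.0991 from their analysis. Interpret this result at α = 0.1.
Since p = 0.0991 < α = 0.1, reject H₀.
There is sufficient evidence to reject the null hypothesis; the result is statistically significant at the 0.1 level.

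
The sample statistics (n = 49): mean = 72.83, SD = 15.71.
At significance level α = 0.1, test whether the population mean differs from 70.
One-sample t-test:
H₀: μ = 70
H₁: μ ≠ 70
df = n - 1 = 48
t = (x̄ - μ₀) / (s/√n) = (72.83 - 70) / (15.71/√49) = 1.261
p-value = 0.2134

Since p-value > α = 0.1, we fail to reject H₀.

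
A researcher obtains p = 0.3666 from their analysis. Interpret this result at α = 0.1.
Since p = 0.3666 > α = 0.1, fail to reject H₀.
There is insufficient evidence to reject the null hypothesis; the result is not statistically significant at the 0.1 level.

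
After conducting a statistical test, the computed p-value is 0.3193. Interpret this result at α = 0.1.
Since p = 0.3193 > α = 0.1, fail to reject H₀.
There is insufficient evidence to reject the null hypothesis; the result is not statistically significant at the 0.1 level.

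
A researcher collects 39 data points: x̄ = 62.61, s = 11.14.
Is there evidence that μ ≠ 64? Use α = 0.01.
One-sample t-test:
H₀: μ = 64
H₁: μ ≠ 64
df = n - 1 = 38
t = (x̄ - μ₀) / (s/√n) = (62.61 - 64) / (11.14/√39) = -0.779
p-value = 0.4407

Since p-value > α = 0.01, we fail to reject H₀.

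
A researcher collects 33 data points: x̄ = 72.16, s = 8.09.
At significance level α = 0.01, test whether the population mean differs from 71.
One-sample t-test:
H₀: μ = 71
H₁: μ ≠ 71
df = n - 1 = 32
t = (x̄ - μ₀) / (s/√n) = (72.16 - 71) / (8.09/√33) = 0.824
p-value = 0.4162

Since p-value > α = 0.01, we fail to reject H₀.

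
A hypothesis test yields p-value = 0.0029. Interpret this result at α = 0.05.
Since p = 0.0029 < α = 0.05, reject H₀.
There is sufficient evidence to reject the null hypothesis; the result is statistically significant at the 0.05 level.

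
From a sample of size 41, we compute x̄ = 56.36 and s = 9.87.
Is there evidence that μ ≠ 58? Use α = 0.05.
One-sample t-test:
H₀: μ = 58
H₁: μ ≠ 58
df = n - 1 = 40
t = (x̄ - μ₀) / (s/√n) = (56.36 - 58) / (9.87/√41) = -1.064
p-value = 0.2937

Since p-value > α = 0.05, we fail to reject H₀.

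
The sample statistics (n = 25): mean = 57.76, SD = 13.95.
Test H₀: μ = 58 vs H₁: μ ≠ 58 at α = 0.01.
One-sample t-test:
H₀: μ = 58
H₁: μ ≠ 58
df = n - 1 = 24
t = (x̄ - μ₀) / (s/√n) = (57.76 - 58) / (13.95/√25) = -0.086
p-value = 0.9322

Since p-value > α = 0.01, we fail to reject H₀.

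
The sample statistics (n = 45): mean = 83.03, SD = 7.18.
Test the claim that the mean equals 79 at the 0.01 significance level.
One-sample t-test:
H₀: μ = 79
H₁: μ ≠ 79
df = n - 1 = 44
t = (x̄ - μ₀) / (s/√n) = (83.03 - 79) / (7.18/√45) = 3.765
p-value = 0.0005

Since p-value < α = 0.01, we reject H₀.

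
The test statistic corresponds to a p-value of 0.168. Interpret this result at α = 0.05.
Since p = 0.168 > α = 0.05, fail to reject H₀.
There is insufficient evidence to reject the null hypothesis; the result is not statistically significant at the 0.05 level.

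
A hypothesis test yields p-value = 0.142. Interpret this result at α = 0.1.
Since p = 0.142 > α = 0.1, fail to reject H₀.
There is insufficient evidence to reject the null hypothesis; the result is not statistically significant at the 0.1 level.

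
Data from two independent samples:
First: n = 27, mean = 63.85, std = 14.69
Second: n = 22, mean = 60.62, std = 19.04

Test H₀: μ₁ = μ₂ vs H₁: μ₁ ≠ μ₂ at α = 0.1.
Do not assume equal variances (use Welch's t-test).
Welch's two-sample t-test:
H₀: μ₁ = μ₂
H₁: μ₁ ≠ μ₂
s₁²/n₁ = 14.69²/27 = 7.9924,  s₂²/n₂ = 19.04²/22 = 16.4783
SE = √(s₁²/n₁ + s₂²/n₂) = √(7.9924 + 16.4783) = 4.9468
df (Welch-Satterthwaite) = (s₁²/n₁ + s₂²/n₂)² / [(s₁²/n₁)²/(n₁-1) + (s₂²/n₂)²/(n₂-1)] ≈ 38.92
t = (x̄₁ - x̄₂) / SE = (63.85 - 60.62) / 4.9468 = 3.23 / 4.9468 = 0.653
p-value = 0.5176

Since p-value > α = 0.1, we fail to reject H₀.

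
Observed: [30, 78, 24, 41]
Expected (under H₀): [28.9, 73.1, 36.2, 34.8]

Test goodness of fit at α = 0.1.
Chi-square goodness of fit test:
H₀: observed counts match expected distribution
H₁: observed counts differ from expected distribution
df = k - 1 = 3
χ² = Σ(O - E)²/E
   = (30 - 28.9)²/28.9 + (78 - 73.1)²/73.1 + (24 - 36.2)²/36.2 + (41 - 34.8)²/34.8
   = 0.042 + 0.328 + 4.112 + 1.105
   = 5.59
p-value = 0.1336

Since p-value > α = 0.1, we fail to reject H₀.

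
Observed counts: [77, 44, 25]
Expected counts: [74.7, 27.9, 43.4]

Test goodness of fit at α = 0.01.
Chi-square goodness of fit test:
H₀: observed counts match expected distribution
H₁: observed counts differ from expected distribution
df = k - 1 = 2
χ² = Σ(O - E)²/E
   = (77 - 74.7)²/74.7 + (44 - 27.9)²/27.9 + (25 - 43.4)²/43.4
   = 0.071 + 9.291 + 7.801
   = 17.16
p-value = 0.0002

Since p-value < α = 0.01, we reject H₀.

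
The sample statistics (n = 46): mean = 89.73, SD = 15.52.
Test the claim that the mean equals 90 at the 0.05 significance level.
One-sample t-test:
H₀: μ = 90
H₁: μ ≠ 90
df = n - 1 = 45
t = (x̄ - μ₀) / (s/√n) = (89.73 - 90) / (15.52/√46) = -0.118
p-value = 0.9066

Since p-value > α = 0.05, we fail to reject H₀.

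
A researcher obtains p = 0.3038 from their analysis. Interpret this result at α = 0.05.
Since p = 0.3038 > α = 0.05, fail to reject H₀.
There is insufficient evidence to reject the null hypothesis; the result is not statistically significant at the 0.05 level.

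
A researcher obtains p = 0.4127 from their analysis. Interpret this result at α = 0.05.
Since p = 0.4127 > α = 0.05, fail to reject H₀.
There is insufficient evidence to reject the null hypothesis; the result is not statistically significant at the 0.05 level.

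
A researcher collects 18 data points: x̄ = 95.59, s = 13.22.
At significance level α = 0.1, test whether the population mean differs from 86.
One-sample t-test:
H₀: μ = 86
H₁: μ ≠ 86
df = n - 1 = 17
t = (x̄ - μ₀) / (s/√n) = (95.59 - 86) / (13.22/√18) = 3.078
p-value = 0.0068

Since p-value < α = 0.1, we reject H₀.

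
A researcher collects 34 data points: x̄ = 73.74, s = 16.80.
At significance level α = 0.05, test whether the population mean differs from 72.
One-sample t-test:
H₀: μ = 72
H₁: μ ≠ 72
df = n - 1 = 33
t = (x̄ - μ₀) / (s/√n) = (73.74 - 72) / (16.80/√34) = 0.604
p-value = 0.5500

Since p-value > α = 0.05, we fail to reject H₀.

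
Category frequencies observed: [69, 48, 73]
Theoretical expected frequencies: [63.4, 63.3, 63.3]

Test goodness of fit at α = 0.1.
Chi-square goodness of fit test:
H₀: observed counts match expected distribution
H₁: observed counts differ from expected distribution
df = k - 1 = 2
χ² = Σ(O - E)²/E
   = (69 - 63.4)²/63.4 + (48 - 63.3)²/63.3 + (73 - 63.3)²/63.3
   = 0.495 + 3.698 + 1.486
   = 5.68
p-value = 0.0585

Since p-value < α = 0.1, we reject H₀.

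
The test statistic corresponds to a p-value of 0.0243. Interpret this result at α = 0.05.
Since p = 0.0243 < α = 0.05, reject H₀.
There is sufficient evidence to reject the null hypothesis; the result is statistically significant at the 0.05 level.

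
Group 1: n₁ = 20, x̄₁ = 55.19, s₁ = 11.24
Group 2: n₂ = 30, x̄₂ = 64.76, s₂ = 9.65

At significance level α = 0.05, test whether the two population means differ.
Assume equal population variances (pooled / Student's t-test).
Student's two-sample t-test (equal variances):
H₀: μ₁ = μ₂
H₁: μ₁ ≠ μ₂
df = n₁ + n₂ - 2 = 48
Pooled variance s_p² = [(n₁-1)s₁² + (n₂-1)s₂²] / (n₁ + n₂ - 2) = [(19)(11.24²) + (29)(9.65²)] / 48 = 106.2701
SE = √(s_p²(1/n₁ + 1/n₂)) = √(106.2701 × (1/20 + 1/30)) = 2.9759
t = (x̄₁ - x̄₂) / SE = (55.19 - 64.76) / 2.9759 = -9.57 / 2.9759 = -3.216
p-value = 0.0023

Since p-value < α = 0.05, we reject H₀.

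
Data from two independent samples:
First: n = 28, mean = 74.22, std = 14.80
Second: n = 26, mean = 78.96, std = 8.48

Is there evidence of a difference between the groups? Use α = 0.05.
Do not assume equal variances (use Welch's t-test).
Welch's two-sample t-test:
H₀: μ₁ = μ₂
H₁: μ₁ ≠ μ₂
s₁²/n₁ = 14.80²/28 = 7.8229,  s₂²/n₂ = 8.48²/26 = 2.7658
SE = √(s₁²/n₁ + s₂²/n₂) = √(7.8229 + 2.7658) = 3.2540
df (Welch-Satterthwaite) = (s₁²/n₁ + s₂²/n₂)² / [(s₁²/n₁)²/(n₁-1) + (s₂²/n₂)²/(n₂-1)] ≈ 43.58
t = (x̄₁ - x̄₂) / SE = (74.22 - 78.96) / 3.2540 = -4.74 / 3.2540 = -1.457
p-value = 0.1524

Since p-value > α = 0.05, we fail to reject H₀.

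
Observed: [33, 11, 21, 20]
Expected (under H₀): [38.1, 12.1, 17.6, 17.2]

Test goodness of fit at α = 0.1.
Chi-square goodness of fit test:
H₀: observed counts match expected distribution
H₁: observed counts differ from expected distribution
df = k - 1 = 3
χ² = Σ(O - E)²/E
   = (33 - 38.1)²/38.1 + (11 - 12.1)²/12.1 + (21 - 17.6)²/17.6 + (20 - 17.2)²/17.2
   = 0.683 + 0.100 + 0.657 + 0.456
   = 1.90
p-value = 0.5944

Since p-value > α = 0.1, we fail to reject H₀.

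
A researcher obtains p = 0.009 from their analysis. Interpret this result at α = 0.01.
Since p = 0.009 < α = 0.01, reject H₀.
There is sufficient evidence to reject the null hypothesis; the result is statistically significant at the 0.01 level.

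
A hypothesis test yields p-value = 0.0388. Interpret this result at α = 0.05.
Since p = 0.0388 < α = 0.05, reject H₀.
There is sufficient evidence to reject the null hypothesis; the result is statistically significant at the 0.05 level.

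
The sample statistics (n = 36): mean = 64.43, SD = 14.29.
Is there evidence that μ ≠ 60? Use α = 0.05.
One-sample t-test:
H₀: μ = 60
H₁: μ ≠ 60
df = n - 1 = 35
t = (x̄ - μ₀) / (s/√n) = (64.43 - 60) / (14.29/√36) = 1.860
p-value = 0.0713

Since p-value > α = 0.05, we fail to reject H₀.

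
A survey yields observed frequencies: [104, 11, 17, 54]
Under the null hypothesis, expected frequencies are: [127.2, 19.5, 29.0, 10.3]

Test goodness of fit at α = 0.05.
Chi-square goodness of fit test:
H₀: observed counts match expected distribution
H₁: observed counts differ from expected distribution
df = k - 1 = 3
χ² = Σ(O - E)²/E
   = (104 - 127.2)²/127.2 + (11 - 19.5)²/19.5 + (17 - 29.0)²/29.0 + (54 - 10.3)²/10.3
   = 4.231 + 3.705 + 4.966 + 185.407
   = 198.31
p-value < 0.0001

Since p-value < α = 0.05, we reject H₀.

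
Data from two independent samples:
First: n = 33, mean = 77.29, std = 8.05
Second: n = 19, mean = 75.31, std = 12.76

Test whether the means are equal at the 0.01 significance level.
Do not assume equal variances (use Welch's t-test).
Welch's two-sample t-test:
H₀: μ₁ = μ₂
H₁: μ₁ ≠ μ₂
s₁²/n₁ = 8.05²/33 = 1.9637,  s₂²/n₂ = 12.76²/19 = 8.5693
SE = √(s₁²/n₁ + s₂²/n₂) = √(1.9637 + 8.5693) = 3.2455
df (Welch-Satterthwaite) = (s₁²/n₁ + s₂²/n₂)² / [(s₁²/n₁)²/(n₁-1) + (s₂²/n₂)²/(n₂-1)] ≈ 26.41
t = (x̄₁ - x̄₂) / SE = (77.29 - 75.31) / 3.2455 = 1.98 / 3.2455 = 0.610
p-value = 0.5470

Since p-value > α = 0.01, we fail to reject H₀.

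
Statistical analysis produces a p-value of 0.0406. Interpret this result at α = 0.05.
Since p = 0.0406 < α = 0.05, reject H₀.
There is sufficient evidence to reject the null hypothesis; the result is statistically significant at the 0.05 level.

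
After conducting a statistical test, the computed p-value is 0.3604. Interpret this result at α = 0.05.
Since p = 0.3604 > α = 0.05, fail to reject H₀.
There is insufficient evidence to reject the null hypothesis; the result is not statistically significant at the 0.05 level.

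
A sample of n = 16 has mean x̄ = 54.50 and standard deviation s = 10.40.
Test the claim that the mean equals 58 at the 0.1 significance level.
One-sample t-test:
H₀: μ = 58
H₁: μ ≠ 58
df = n - 1 = 15
t = (x̄ - μ₀) / (s/√n) = (54.50 - 58) / (10.40/√16) = -1.346
p-value = 0.1982

Since p-value > α = 0.1, we fail to reject H₀.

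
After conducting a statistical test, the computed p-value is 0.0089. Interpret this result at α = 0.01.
Since p = 0.0089 < α = 0.01, reject H₀.
There is sufficient evidence to reject the null hypothesis; the result is statistically significant at the 0.01 level.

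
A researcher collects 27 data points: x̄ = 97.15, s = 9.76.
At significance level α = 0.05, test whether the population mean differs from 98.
One-sample t-test:
H₀: μ = 98
H₁: μ ≠ 98
df = n - 1 = 26
t = (x̄ - μ₀) / (s/√n) = (97.15 - 98) / (9.76/√27) = -0.453
p-value = 0.6546

Since p-value > α = 0.05, we fail to reject H₀.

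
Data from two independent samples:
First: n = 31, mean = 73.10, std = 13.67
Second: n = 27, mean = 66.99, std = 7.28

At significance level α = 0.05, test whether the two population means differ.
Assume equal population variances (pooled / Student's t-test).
Student's two-sample t-test (equal variances):
H₀: μ₁ = μ₂
H₁: μ₁ ≠ μ₂
df = n₁ + n₂ - 2 = 56
Pooled variance s_p² = [(n₁-1)s₁² + (n₂-1)s₂²] / (n₁ + n₂ - 2) = [(30)(13.67²) + (26)(7.28²)] / 56 = 124.7147
SE = √(s_p²(1/n₁ + 1/n₂)) = √(124.7147 × (1/31 + 1/27)) = 2.9397
t = (x̄₁ - x̄₂) / SE = (73.10 - 66.99) / 2.9397 = 6.11 / 2.9397 = 2.078
p-value = 0.0423

Since p-value < α = 0.05, we reject H₀.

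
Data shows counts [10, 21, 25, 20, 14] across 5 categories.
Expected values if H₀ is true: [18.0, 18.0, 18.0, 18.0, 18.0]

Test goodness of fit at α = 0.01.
Chi-square goodness of fit test:
H₀: observed counts match expected distribution
H₁: observed counts differ from expected distribution
df = k - 1 = 4
χ² = Σ(O - E)²/E
   = (10 - 18.0)²/18.0 + (21 - 18.0)²/18.0 + (25 - 18.0)²/18.0 + (20 - 18.0)²/18.0 + (14 - 18.0)²/18.0
   = 3.556 + 0.500 + 2.722 + 0.222 + 0.889
   = 7.89
p-value = 0.0957

Since p-value > α = 0.01, we fail to reject H₀.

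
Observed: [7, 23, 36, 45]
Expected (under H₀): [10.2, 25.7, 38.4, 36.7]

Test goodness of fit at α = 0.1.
Chi-square goodness of fit test:
H₀: observed counts match expected distribution
H₁: observed counts differ from expected distribution
df = k - 1 = 3
χ² = Σ(O - E)²/E
   = (7 - 10.2)²/10.2 + (23 - 25.7)²/25.7 + (36 - 38.4)²/38.4 + (45 - 36.7)²/36.7
   = 1.004 + 0.284 + 0.150 + 1.877
   = 3.31
p-value = 0.3456

Since p-value > α = 0.1, we fail to reject H₀.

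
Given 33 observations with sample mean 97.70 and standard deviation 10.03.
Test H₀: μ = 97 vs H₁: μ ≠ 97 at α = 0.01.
One-sample t-test:
H₀: μ = 97
H₁: μ ≠ 97
df = n - 1 = 32
t = (x̄ - μ₀) / (s/√n) = (97.70 - 97) / (10.03/√33) = 0.401
p-value = 0.6911

Since p-value > α = 0.01, we fail to reject H₀.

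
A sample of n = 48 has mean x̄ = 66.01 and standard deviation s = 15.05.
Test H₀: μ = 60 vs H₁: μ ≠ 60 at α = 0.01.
One-sample t-test:
H₀: μ = 60
H₁: μ ≠ 60
df = n - 1 = 47
t = (x̄ - μ₀) / (s/√n) = (66.01 - 60) / (15.05/√48) = 2.767
p-value = 0.0081

Since p-value < α = 0.01, we reject H₀.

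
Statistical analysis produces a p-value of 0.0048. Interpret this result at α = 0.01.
Since p = 0.0048 < α = 0.01, reject H₀.
There is sufficient evidence to reject the null hypothesis; the result is statistically significant at the 0.01 level.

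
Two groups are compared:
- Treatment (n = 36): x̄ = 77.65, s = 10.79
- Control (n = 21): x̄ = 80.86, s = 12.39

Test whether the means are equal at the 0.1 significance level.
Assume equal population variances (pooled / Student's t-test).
Student's two-sample t-test (equal variances):
H₀: μ₁ = μ₂
H₁: μ₁ ≠ μ₂
df = n₁ + n₂ - 2 = 55
Pooled variance s_p² = [(n₁-1)s₁² + (n₂-1)s₂²] / (n₁ + n₂ - 2) = [(35)(10.79²) + (20)(12.39²)] / 55 = 129.9106
SE = √(s_p²(1/n₁ + 1/n₂)) = √(129.9106 × (1/36 + 1/21)) = 3.1297
t = (x̄₁ - x̄₂) / SE = (77.65 - 80.86) / 3.1297 = -3.21 / 3.1297 = -1.026
p-value = 0.3095

Since p-value > α = 0.1, we fail to reject H₀.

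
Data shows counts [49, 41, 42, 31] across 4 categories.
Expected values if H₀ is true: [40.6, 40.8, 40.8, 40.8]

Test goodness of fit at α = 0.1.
Chi-square goodness of fit test:
H₀: observed counts match expected distribution
H₁: observed counts differ from expected distribution
df = k - 1 = 3
χ² = Σ(O - E)²/E
   = (49 - 40.6)²/40.6 + (41 - 40.8)²/40.8 + (42 - 40.8)²/40.8 + (31 - 40.8)²/40.8
   = 1.738 + 0.001 + 0.035 + 2.354
   = 4.13
p-value = 0.2480

Since p-value > α = 0.1, we fail to reject H₀.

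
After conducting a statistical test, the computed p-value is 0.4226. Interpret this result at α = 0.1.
Since p = 0.4226 > α = 0.1, fail to reject H₀.
There is insufficient evidence to reject the null hypothesis; the result is not statistically significant at the 0.1 level.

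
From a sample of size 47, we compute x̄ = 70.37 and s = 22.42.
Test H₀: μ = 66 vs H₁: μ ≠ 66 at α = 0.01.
One-sample t-test:
H₀: μ = 66
H₁: μ ≠ 66
df = n - 1 = 46
t = (x̄ - μ₀) / (s/√n) = (70.37 - 66) / (22.42/√47) = 1.336
p-value = 0.1880

Since p-value > α = 0.01, we fail to reject H₀.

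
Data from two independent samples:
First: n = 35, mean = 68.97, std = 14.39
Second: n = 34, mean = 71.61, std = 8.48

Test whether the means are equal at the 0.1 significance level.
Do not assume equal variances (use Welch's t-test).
Welch's two-sample t-test:
H₀: μ₁ = μ₂
H₁: μ₁ ≠ μ₂
s₁²/n₁ = 14.39²/35 = 5.9163,  s₂²/n₂ = 8.48²/34 = 2.1150
SE = √(s₁²/n₁ + s₂²/n₂) = √(5.9163 + 2.1150) = 2.8340
df (Welch-Satterthwaite) = (s₁²/n₁ + s₂²/n₂)² / [(s₁²/n₁)²/(n₁-1) + (s₂²/n₂)²/(n₂-1)] ≈ 55.36
t = (x̄₁ - x̄₂) / SE = (68.97 - 71.61) / 2.8340 = -2.64 / 2.8340 = -0.932
p-value = 0.3556

Since p-value > α = 0.1, we fail to reject H₀.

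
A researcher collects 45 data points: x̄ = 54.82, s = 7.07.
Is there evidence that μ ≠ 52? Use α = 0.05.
One-sample t-test:
H₀: μ = 52
H₁: μ ≠ 52
df = n - 1 = 44
t = (x̄ - μ₀) / (s/√n) = (54.82 - 52) / (7.07/√45) = 2.676
p-value = 0.0104

Since p-value < α = 0.05, we reject H₀.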